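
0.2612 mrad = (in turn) 4.157e-05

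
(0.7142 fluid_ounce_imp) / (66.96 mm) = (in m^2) 0.0003031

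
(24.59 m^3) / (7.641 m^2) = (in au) 2.151e-11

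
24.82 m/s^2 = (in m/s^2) 24.82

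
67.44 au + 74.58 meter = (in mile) 6.269e+09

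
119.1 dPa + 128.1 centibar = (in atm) 1.264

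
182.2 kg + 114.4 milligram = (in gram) 1.822e+05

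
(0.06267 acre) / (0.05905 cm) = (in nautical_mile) 231.9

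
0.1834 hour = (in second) 660.2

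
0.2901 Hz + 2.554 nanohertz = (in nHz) 2.901e+08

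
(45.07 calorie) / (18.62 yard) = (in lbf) 2.49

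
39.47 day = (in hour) 947.3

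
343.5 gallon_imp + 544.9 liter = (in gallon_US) 556.5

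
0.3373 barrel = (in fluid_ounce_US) 1813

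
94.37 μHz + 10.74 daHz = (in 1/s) 107.4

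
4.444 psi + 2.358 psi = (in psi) 6.802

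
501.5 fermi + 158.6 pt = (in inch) 2.203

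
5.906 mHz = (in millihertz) 5.906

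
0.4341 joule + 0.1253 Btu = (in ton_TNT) 3.17e-08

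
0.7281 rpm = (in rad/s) 0.07625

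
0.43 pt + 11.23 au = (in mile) 1.044e+09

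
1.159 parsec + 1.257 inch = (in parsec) 1.159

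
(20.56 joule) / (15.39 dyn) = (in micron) 1.336e+11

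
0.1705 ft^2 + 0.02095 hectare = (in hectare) 0.02095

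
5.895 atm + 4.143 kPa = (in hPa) 6015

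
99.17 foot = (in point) 8.568e+04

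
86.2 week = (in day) 603.4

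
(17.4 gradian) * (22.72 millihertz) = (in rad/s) 0.00621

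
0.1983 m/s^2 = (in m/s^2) 0.1983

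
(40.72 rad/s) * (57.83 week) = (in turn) 2.267e+08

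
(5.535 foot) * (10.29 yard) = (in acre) 0.003923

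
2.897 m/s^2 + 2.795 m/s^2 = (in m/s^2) 5.692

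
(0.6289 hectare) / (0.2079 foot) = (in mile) 61.67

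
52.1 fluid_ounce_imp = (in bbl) 0.009311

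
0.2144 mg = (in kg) 2.144e-07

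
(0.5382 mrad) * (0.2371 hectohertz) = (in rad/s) 0.01276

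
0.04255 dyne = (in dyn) 0.04255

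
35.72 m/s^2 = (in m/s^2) 35.72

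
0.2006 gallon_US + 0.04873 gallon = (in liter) 0.9438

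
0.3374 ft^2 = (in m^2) 0.03135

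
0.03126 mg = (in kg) 3.126e-08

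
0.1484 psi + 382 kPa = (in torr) 2873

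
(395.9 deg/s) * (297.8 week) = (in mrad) 1.245e+12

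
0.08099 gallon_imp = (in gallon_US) 0.09726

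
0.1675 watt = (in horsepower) 0.0002246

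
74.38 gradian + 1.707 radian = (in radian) 2.875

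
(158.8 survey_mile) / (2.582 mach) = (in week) 0.0004806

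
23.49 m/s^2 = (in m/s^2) 23.49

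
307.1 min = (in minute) 307.1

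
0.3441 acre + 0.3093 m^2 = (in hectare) 0.1393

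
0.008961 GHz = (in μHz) 8.961e+12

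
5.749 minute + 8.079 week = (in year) 0.155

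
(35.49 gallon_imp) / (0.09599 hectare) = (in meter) 0.0001681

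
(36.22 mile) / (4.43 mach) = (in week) 6.389e-05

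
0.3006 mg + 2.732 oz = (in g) 77.45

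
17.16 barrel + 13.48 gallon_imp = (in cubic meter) 2.79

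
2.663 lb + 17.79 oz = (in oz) 60.4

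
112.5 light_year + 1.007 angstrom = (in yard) 1.164e+18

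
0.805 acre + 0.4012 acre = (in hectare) 0.4881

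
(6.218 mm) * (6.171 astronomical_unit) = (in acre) 1.418e+06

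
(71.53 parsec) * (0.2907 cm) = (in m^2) 6.416e+15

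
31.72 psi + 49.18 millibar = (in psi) 32.43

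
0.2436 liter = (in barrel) 0.001532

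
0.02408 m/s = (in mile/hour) 0.05387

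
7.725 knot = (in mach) 0.01167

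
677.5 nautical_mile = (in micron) 1.255e+12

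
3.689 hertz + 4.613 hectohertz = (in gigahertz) 4.65e-07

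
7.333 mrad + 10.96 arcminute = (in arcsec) 2170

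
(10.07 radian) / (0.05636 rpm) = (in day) 0.01975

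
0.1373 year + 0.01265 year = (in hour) 1314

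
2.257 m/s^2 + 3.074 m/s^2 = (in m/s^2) 5.331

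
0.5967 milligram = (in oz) 2.105e-05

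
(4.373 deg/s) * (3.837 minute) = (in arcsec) 3.624e+06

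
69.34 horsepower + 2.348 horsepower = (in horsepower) 71.69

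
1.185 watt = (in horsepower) 0.001589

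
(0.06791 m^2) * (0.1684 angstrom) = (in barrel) 7.193e-12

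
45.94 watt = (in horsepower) 0.06161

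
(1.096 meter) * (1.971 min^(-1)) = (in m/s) 0.036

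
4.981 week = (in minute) 5.021e+04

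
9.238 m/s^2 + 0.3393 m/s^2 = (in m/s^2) 9.577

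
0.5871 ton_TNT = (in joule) 2.456e+09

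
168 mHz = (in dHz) 1.68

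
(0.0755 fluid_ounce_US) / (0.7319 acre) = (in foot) 2.473e-09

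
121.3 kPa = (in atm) 1.197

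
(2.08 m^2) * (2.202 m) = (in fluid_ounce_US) 1.549e+05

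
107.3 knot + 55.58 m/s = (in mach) 0.3253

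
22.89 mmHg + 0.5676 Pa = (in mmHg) 22.89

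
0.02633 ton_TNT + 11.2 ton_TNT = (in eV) 2.932e+29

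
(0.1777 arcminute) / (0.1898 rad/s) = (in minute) 4.539e-06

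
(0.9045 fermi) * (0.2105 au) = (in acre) 7.038e-09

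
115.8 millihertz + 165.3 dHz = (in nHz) 1.665e+10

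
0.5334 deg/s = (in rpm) 0.0889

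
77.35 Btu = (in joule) 8.161e+04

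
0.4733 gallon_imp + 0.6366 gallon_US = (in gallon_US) 1.205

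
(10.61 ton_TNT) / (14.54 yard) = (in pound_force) 7.506e+08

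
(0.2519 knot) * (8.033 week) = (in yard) 6.885e+05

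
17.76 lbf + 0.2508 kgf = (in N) 81.46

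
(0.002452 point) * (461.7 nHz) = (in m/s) 3.994e-13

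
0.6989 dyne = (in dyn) 0.6989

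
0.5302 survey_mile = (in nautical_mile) 0.4607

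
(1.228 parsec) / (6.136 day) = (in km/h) 2.573e+11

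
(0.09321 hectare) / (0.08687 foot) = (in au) 2.353e-07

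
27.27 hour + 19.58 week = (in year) 0.3786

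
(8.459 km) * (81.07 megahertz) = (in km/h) 2.469e+12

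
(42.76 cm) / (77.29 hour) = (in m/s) 1.537e-06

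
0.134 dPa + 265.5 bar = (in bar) 265.5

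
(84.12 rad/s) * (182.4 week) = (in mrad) 9.28e+12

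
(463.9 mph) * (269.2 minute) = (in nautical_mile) 1809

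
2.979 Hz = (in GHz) 2.979e-09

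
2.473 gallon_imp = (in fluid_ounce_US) 380.2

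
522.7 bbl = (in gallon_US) 2.195e+04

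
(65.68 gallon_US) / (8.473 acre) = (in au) 4.847e-17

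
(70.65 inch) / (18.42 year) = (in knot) 6.005e-09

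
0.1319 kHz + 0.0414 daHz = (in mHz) 1.323e+05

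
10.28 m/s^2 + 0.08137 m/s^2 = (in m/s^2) 10.36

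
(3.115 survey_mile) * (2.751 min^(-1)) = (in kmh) 827.5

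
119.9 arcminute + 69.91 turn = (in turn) 69.92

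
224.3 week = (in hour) 3.768e+04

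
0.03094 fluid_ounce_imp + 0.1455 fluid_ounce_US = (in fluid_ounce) 0.1752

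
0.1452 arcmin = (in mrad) 0.04224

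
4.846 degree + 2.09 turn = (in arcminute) 4.543e+04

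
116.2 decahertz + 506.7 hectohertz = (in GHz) 5.183e-05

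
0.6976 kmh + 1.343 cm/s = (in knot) 0.4028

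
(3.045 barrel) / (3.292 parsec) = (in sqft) 5.13e-17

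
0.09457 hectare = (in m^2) 945.7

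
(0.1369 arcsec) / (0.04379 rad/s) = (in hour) 4.21e-09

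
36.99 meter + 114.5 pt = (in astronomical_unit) 2.475e-10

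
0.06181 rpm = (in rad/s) 0.006473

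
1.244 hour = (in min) 74.64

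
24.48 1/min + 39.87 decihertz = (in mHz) 4395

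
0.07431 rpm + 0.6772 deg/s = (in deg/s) 1.123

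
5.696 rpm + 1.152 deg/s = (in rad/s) 0.6166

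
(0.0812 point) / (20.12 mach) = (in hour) 1.161e-12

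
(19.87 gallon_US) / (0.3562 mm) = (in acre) 0.05218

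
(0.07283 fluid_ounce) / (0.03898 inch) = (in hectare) 2.175e-07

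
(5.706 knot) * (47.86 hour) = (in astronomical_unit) 3.381e-06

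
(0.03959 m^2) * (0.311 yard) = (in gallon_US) 2.974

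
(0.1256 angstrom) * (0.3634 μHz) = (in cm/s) 4.564e-16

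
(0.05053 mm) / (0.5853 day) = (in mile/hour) 2.235e-09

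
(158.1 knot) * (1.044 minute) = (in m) 5095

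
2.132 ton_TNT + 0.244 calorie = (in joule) 8.92e+09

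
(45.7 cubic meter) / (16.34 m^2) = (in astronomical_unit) 1.87e-11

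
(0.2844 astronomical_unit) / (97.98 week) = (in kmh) 2585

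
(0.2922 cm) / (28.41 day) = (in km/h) 4.285e-09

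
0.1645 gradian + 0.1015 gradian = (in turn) 0.000665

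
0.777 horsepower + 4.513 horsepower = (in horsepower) 5.29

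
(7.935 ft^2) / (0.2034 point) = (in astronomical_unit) 6.868e-08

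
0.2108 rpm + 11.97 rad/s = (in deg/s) 687.1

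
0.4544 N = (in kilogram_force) 0.04634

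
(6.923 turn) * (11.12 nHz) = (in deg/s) 2.771e-05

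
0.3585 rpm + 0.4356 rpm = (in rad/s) 0.08316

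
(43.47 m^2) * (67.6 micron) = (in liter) 2.939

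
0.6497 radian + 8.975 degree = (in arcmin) 2772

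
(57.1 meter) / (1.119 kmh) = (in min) 3.062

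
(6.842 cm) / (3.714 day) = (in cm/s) 2.132e-05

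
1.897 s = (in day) 2.196e-05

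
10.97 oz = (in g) 311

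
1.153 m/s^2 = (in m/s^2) 1.153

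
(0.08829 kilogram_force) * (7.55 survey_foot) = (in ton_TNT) 4.762e-10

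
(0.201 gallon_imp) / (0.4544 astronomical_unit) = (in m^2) 1.344e-14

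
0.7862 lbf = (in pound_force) 0.7862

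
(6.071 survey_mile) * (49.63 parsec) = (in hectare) 1.496e+18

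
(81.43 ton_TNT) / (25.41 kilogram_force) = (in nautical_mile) 7.383e+05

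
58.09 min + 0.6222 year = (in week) 32.45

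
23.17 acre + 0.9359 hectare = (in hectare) 10.31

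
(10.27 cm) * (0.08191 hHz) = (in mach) 0.002471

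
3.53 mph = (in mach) 0.004635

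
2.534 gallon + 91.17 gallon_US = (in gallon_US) 93.7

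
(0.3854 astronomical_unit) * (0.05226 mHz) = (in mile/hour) 6.74e+06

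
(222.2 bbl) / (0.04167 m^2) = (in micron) 8.478e+08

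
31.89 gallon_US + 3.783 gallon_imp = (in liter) 137.9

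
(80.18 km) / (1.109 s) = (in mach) 212.3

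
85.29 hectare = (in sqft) 9.181e+06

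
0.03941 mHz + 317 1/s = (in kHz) 0.317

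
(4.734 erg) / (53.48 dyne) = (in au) 5.917e-15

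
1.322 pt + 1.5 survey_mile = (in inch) 9.504e+04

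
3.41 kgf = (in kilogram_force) 3.41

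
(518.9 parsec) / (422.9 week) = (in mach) 1.839e+08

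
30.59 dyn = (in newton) 0.0003059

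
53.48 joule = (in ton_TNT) 1.278e-08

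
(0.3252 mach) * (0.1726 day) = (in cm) 1.651e+08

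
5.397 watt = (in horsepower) 0.007237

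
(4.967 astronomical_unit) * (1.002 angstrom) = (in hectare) 0.007445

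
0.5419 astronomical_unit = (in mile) 5.037e+07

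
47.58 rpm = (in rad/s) 4.983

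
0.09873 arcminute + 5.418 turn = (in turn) 5.418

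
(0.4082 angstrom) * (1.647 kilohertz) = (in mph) 1.504e-07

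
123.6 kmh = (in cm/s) 3433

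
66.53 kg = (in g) 6.653e+04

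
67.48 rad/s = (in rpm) 644.4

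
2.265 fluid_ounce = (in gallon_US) 0.0177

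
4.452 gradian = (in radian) 0.06993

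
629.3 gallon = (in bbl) 14.98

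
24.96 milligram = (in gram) 0.02496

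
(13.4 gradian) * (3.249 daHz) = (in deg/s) 391.8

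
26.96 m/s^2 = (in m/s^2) 26.96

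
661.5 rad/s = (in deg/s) 3.79e+04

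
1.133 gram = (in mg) 1133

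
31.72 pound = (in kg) 14.39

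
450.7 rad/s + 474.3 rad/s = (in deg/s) 5.3e+04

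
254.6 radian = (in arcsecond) 5.252e+07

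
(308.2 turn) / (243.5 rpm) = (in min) 1.266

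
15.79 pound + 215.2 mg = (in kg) 7.162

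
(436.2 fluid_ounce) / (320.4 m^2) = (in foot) 0.0001321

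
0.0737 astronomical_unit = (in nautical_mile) 5.953e+06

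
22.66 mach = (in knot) 1.5e+04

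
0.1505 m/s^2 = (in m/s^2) 0.1505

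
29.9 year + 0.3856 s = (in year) 29.9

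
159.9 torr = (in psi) 3.092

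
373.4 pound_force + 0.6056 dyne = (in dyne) 1.661e+08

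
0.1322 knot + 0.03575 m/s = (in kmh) 0.3735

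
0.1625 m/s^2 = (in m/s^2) 0.1625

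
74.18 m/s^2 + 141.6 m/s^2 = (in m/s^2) 215.8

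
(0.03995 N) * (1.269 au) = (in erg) 7.584e+16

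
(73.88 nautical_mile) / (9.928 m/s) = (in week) 0.02279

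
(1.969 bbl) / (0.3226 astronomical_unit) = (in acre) 1.603e-15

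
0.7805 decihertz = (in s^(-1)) 0.07805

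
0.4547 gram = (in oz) 0.01604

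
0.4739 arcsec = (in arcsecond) 0.4739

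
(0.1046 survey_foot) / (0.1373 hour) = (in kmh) 0.0002322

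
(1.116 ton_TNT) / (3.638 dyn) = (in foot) 4.211e+14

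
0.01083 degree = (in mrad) 0.189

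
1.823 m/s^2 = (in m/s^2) 1.823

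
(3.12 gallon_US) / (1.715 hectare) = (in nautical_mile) 3.718e-10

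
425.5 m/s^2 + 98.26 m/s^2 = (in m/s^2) 523.8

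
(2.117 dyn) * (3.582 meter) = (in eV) 4.733e+14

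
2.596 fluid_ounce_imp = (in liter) 0.07376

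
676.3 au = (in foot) 3.319e+14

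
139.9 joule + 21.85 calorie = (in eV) 1.444e+21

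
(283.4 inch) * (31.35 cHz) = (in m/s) 2.257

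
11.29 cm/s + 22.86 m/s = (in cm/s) 2297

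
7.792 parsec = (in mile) 1.494e+14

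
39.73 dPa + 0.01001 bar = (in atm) 0.009918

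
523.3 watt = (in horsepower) 0.7018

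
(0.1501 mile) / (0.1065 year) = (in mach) 2.112e-07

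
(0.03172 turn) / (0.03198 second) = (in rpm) 59.51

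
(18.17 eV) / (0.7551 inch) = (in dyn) 1.518e-11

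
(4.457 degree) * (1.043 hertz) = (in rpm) 0.7748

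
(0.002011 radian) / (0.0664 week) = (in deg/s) 2.869e-06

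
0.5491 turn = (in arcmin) 1.186e+04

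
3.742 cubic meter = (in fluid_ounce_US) 1.265e+05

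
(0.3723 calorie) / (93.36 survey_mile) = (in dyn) 1.037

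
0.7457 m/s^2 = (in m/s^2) 0.7457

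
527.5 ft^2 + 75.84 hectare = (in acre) 187.4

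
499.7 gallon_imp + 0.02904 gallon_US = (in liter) 2272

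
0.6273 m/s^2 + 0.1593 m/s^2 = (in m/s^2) 0.7866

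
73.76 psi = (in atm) 5.019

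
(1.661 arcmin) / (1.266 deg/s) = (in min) 0.0003644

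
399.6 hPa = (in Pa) 3.996e+04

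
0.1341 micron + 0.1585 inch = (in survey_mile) 2.502e-06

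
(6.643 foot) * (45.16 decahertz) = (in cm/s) 9.144e+04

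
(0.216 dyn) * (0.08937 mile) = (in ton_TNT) 7.425e-14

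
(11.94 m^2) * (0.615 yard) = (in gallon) 1774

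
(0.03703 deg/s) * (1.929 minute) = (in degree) 4.286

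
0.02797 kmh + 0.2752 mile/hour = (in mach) 0.0003841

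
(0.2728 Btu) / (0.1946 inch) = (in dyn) 5.823e+09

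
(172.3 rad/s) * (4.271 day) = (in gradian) 4.048e+09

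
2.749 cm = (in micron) 2.749e+04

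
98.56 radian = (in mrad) 9.856e+04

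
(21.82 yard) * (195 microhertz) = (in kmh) 0.01401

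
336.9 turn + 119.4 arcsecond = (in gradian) 1.348e+05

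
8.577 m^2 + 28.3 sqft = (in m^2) 11.21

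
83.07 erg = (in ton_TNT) 1.985e-15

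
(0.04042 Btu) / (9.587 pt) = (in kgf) 1286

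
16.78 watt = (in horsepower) 0.0225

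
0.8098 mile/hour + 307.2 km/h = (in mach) 0.2517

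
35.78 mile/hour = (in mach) 0.04698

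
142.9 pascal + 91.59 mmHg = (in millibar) 123.5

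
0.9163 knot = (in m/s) 0.4714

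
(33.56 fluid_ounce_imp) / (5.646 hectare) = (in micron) 0.01689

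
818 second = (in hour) 0.2272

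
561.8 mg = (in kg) 0.0005618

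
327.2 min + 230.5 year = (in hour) 2.019e+06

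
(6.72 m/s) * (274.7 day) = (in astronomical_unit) 0.001066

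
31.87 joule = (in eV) 1.989e+20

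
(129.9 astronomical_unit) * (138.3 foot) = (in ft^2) 8.817e+15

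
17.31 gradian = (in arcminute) 934.7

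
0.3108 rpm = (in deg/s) 1.865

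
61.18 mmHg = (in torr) 61.18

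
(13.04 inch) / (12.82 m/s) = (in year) 8.193e-10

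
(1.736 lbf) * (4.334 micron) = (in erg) 334.7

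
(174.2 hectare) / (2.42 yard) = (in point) 2.231e+09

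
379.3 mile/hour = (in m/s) 169.6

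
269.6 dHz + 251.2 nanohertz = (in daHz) 2.696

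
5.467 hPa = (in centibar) 0.5467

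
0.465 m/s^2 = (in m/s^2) 0.465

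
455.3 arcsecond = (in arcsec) 455.3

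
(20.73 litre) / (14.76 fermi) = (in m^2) 1.404e+12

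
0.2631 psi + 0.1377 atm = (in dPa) 1.577e+05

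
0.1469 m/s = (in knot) 0.2856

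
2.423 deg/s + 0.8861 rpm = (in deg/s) 7.74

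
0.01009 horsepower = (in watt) 7.524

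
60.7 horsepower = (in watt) 4.526e+04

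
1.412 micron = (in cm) 0.0001412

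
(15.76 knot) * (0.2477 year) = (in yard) 6.926e+07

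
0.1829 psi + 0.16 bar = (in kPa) 17.26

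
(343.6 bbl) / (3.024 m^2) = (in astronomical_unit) 1.208e-10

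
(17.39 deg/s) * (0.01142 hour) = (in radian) 12.48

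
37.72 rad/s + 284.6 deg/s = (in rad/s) 42.69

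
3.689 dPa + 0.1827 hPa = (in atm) 0.000184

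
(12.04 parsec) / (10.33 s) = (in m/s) 3.596e+16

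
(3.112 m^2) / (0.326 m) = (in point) 2.706e+04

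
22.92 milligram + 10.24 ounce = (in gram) 290.3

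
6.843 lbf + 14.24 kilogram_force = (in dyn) 1.701e+07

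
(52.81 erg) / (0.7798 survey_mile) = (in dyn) 0.0004208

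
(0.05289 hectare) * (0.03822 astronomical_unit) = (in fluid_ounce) 1.023e+17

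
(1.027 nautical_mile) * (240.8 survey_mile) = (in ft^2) 7.934e+09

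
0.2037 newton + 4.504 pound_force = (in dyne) 2.024e+06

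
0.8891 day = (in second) 7.682e+04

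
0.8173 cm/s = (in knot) 0.01589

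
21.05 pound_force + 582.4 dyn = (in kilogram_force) 9.549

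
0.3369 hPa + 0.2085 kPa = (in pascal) 242.2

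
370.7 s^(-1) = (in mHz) 3.707e+05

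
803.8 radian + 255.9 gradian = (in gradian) 5.143e+04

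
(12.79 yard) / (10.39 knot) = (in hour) 0.0006078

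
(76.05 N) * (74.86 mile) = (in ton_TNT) 0.00219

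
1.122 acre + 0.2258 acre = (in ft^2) 5.871e+04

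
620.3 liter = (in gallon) 163.9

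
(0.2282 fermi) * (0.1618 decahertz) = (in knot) 7.177e-16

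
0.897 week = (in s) 5.425e+05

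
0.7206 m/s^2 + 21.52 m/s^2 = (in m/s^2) 22.24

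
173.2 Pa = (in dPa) 1732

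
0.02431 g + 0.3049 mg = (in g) 0.02461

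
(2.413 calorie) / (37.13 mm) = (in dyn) 2.719e+07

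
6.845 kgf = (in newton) 67.13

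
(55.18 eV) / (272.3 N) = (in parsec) 1.052e-36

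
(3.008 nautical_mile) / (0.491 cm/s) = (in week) 1.876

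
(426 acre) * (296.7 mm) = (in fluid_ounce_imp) 1.8e+10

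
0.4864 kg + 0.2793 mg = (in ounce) 17.16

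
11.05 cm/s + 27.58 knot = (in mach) 0.04199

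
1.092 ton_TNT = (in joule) 4.569e+09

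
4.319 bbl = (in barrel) 4.319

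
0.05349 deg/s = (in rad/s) 0.0009336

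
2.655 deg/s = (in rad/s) 0.04634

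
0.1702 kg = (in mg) 1.702e+05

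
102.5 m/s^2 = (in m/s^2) 102.5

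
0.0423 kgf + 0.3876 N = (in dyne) 8.024e+04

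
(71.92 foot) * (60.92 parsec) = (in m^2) 4.121e+19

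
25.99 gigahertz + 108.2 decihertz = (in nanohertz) 2.599e+19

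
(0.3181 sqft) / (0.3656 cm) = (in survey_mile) 0.005023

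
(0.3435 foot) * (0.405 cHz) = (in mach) 1.245e-06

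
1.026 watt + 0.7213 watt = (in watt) 1.747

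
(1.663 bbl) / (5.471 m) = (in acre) 1.194e-05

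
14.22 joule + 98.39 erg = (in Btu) 0.01348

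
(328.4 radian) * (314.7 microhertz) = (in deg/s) 5.921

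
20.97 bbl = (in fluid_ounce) 1.127e+05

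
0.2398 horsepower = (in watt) 178.8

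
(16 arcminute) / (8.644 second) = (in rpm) 0.005142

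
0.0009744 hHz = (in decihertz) 0.9744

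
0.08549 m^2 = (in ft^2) 0.9202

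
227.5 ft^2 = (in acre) 0.005223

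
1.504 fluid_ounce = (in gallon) 0.01175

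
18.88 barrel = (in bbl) 18.88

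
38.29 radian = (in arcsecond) 7.898e+06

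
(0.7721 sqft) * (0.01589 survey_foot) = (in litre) 0.3474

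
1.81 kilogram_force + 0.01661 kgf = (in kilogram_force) 1.827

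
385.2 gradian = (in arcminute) 2.08e+04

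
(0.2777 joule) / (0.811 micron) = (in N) 3.424e+05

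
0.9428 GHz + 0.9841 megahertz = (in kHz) 9.438e+05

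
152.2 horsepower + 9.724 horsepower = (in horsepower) 161.9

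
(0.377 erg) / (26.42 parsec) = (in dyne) 4.624e-21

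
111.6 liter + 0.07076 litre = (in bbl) 0.7024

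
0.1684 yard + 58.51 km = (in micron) 5.851e+10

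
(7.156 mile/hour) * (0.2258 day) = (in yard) 6.825e+04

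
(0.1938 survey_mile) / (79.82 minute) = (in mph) 0.1457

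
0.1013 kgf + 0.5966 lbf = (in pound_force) 0.8199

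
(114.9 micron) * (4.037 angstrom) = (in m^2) 4.639e-14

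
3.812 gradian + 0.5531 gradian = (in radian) 0.06857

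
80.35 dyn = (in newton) 0.0008035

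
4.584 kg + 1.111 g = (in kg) 4.585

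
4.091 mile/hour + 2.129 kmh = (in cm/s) 242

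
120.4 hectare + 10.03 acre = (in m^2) 1.245e+06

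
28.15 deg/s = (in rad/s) 0.4913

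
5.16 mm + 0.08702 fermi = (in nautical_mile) 2.786e-06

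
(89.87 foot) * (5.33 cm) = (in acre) 0.0003608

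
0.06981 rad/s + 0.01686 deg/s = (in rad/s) 0.0701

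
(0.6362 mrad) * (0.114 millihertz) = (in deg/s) 4.155e-06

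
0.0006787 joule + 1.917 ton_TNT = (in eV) 5.006e+28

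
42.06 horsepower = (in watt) 3.136e+04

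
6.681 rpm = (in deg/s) 40.09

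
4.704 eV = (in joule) 7.537e-19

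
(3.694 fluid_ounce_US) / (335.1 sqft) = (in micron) 3.509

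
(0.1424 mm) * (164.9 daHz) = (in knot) 0.4564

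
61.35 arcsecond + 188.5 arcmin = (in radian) 0.05513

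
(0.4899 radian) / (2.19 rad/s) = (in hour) 6.214e-05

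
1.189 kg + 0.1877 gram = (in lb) 2.622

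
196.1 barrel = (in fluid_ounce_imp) 1.097e+06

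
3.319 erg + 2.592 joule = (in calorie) 0.6195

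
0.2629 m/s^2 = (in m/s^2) 0.2629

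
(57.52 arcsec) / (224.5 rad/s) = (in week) 2.054e-12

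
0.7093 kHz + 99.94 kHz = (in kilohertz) 100.6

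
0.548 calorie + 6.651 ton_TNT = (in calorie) 6.651e+09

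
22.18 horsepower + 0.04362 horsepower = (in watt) 1.657e+04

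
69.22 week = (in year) 1.328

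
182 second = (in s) 182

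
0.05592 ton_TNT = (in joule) 2.34e+08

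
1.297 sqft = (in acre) 2.978e-05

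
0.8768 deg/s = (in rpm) 0.1461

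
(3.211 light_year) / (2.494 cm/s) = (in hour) 3.383e+14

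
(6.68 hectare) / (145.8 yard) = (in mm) 5.011e+05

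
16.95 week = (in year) 0.3251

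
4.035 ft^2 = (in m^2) 0.3749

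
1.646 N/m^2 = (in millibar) 0.01646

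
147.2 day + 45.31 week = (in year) 1.272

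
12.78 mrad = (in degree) 0.7322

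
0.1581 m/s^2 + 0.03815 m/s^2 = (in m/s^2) 0.1962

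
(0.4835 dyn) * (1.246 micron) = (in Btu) 5.71e-15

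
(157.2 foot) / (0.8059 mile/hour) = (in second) 133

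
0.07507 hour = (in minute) 4.504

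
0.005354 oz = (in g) 0.1518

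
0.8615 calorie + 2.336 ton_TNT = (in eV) 6.1e+28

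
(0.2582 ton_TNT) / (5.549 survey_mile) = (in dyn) 1.21e+10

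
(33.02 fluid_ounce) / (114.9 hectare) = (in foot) 2.788e-09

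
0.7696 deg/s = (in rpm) 0.1283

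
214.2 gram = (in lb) 0.4722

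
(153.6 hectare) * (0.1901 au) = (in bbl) 2.747e+17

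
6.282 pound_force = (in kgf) 2.849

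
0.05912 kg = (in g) 59.12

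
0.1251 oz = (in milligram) 3547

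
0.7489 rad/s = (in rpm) 7.151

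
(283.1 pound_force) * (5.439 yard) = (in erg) 6.263e+10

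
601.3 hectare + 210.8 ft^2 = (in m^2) 6.013e+06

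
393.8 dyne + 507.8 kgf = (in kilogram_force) 507.8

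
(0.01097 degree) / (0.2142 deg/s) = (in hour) 1.423e-05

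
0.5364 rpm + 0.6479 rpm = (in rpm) 1.184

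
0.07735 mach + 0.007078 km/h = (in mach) 0.07736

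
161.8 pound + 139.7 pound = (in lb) 301.5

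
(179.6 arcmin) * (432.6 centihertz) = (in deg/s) 12.95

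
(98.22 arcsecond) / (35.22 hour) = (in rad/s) 3.756e-09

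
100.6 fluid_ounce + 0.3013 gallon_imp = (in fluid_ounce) 146.9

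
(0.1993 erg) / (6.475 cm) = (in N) 3.078e-07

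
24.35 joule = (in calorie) 5.82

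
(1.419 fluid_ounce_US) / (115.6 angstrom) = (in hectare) 0.363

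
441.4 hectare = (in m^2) 4.414e+06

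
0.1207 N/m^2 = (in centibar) 0.0001207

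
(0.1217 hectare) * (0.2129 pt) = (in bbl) 0.5749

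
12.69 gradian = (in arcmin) 685.3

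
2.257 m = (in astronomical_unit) 1.509e-11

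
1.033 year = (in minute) 5.429e+05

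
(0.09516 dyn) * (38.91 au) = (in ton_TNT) 0.001324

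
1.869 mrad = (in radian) 0.001869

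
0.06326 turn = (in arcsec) 8.198e+04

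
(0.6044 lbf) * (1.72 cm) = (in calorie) 0.01105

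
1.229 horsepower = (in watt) 916.5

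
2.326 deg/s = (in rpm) 0.3877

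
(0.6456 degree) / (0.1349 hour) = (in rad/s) 2.32e-05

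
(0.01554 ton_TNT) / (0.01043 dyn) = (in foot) 2.045e+15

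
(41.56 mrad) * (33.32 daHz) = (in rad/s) 13.85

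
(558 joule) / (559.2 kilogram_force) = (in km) 0.0001018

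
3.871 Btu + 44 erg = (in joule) 4084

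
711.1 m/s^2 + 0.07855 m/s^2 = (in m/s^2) 711.2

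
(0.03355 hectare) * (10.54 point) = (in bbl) 7.846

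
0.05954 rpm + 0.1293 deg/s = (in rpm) 0.08109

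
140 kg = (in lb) 308.6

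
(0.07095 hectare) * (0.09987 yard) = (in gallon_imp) 1.425e+04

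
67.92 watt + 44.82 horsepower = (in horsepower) 44.91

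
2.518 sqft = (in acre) 5.781e-05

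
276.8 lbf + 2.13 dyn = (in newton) 1231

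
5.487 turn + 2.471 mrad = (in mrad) 3.448e+04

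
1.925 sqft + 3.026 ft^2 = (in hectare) 4.6e-05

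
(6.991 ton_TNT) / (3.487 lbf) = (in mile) 1.172e+06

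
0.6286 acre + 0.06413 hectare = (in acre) 0.7871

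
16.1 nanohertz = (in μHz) 0.0161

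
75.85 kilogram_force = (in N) 743.8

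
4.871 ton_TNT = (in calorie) 4.871e+09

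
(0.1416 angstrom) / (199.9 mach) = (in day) 2.408e-21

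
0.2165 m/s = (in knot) 0.4208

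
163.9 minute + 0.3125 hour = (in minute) 182.7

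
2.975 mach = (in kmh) 3647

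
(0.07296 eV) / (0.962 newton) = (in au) 8.123e-32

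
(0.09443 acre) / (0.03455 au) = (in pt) 0.0002096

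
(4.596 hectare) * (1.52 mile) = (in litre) 1.124e+11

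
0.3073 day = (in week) 0.0439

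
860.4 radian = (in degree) 4.93e+04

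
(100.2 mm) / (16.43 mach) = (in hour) 4.975e-09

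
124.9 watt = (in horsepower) 0.1675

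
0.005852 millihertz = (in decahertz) 5.852e-07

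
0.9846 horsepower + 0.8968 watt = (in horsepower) 0.9858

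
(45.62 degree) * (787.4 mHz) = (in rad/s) 0.6269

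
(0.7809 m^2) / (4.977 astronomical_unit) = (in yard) 1.147e-12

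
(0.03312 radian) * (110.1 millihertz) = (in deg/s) 0.2089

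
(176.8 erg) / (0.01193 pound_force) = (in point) 0.9444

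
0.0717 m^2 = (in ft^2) 0.7718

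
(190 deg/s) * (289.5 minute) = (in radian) 5.76e+04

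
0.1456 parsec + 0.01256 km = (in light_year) 0.4749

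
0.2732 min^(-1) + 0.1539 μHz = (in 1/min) 0.2732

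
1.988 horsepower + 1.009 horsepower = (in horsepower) 2.997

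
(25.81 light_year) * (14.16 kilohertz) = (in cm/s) 3.458e+23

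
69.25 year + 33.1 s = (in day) 2.528e+04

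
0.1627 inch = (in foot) 0.01356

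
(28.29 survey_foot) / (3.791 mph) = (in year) 1.613e-07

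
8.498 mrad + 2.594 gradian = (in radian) 0.04924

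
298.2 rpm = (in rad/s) 31.23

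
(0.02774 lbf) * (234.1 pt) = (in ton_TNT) 2.436e-12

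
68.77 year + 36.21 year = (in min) 5.518e+07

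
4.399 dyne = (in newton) 4.399e-05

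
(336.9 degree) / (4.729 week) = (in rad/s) 2.056e-06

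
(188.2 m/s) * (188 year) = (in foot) 3.661e+12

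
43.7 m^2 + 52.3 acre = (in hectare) 21.17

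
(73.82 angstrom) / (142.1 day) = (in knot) 1.169e-15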